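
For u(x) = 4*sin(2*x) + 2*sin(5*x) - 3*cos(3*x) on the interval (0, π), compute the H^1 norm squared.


||u||_{H^1(0,π)}^2 = 192 + 137*π

u'(x) = 9*sin(3*x) + 8*cos(2*x) + 10*cos(5*x).
Expand u² and (u')² and integrate term by term on (0, π), using: for integers n ≥ 1, ∫_0^π sin²(nx) dx = ∫_0^π cos²(nx) dx = π/2; for n ≠ n', ∫_0^π sin(nx)sin(n'x) dx = ∫_0^π cos(nx)cos(n'x) dx = 0; and by product-to-sum, ∫_0^π sin(nx)cos(n'x) dx = ½∫_0^π [sin((n+n')x) + sin((n−n')x)] dx, which is 0 when n+n' is even and 2n/(n²−n'²) when n+n' is odd (it need not vanish on (0, π)).
  u² squared terms: (-3)²·∫cos(3x)² dx = 9·π/2 = 9*π/2;  (2)²·∫sin(5x)² dx = 4·π/2 = 2*π;  (4)²·∫sin(2x)² dx = 16·π/2 = 8*π.
  u² cross terms: 2·(-3)·(2)·∫cos(3x)·sin(5x) dx = -12·(0) = 0;  2·(-3)·(4)·∫cos(3x)·sin(2x) dx = -24·(-4/5) = 96/5;  2·(2)·(4)·∫sin(5x)·sin(2x) dx = 16·(0) = 0.
  So ∫_0^π u² dx = 9*π/2 + 2*π + 8*π + 0 + 96/5 + 0 = 96/5 + 29*π/2.
  (u')² squared terms: (8)²·∫cos(2x)² dx = 64·π/2 = 32*π;  (9)²·∫sin(3x)² dx = 81·π/2 = 81*π/2;  (10)²·∫cos(5x)² dx = 100·π/2 = 50*π.
  (u')² cross terms: 2·(8)·(9)·∫cos(2x)·sin(3x) dx = 144·(6/5) = 864/5;  2·(8)·(10)·∫cos(2x)·cos(5x) dx = 160·(0) = 0;  2·(9)·(10)·∫sin(3x)·cos(5x) dx = 180·(0) = 0.
  So ∫_0^π (u')² dx = 32*π + 81*π/2 + 50*π + 864/5 + 0 + 0 = 864/5 + 245*π/2.
||u||_{H^1}^2 = (96/5 + 29*π/2) + (864/5 + 245*π/2) = 192 + 137*π.


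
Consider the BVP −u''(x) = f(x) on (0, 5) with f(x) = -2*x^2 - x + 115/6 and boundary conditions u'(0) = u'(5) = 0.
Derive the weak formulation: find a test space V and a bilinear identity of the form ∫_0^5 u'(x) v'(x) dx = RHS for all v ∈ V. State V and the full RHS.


V = H^1(0, 5) (no boundary constraint on v; u is determined up to an additive constant); weak form: ∫_0^5 u'v' dx = ∫_0^5 (-2*x^2 - x + 115/6) v dx for all v ∈ V.

Multiply both sides by a test function v and integrate from 0 to 5:
  ∫_0^5 −u''(x) v(x) dx = ∫_0^5 f(x) v(x) dx.
Integrate the LHS by parts once:
  ∫_0^5 −u'' v dx = −[u'(x) v(x)]_0^5 + ∫_0^5 u'(x) v'(x) dx.
Thus ∫_0^5 u'(x) v'(x) dx = ∫_0^5 f(x) v(x) dx + [u'(x) v(x)]_0^5.
Choose V so that boundary terms are either known or forced to vanish.
u has homogeneous Neumann: u'(0) = u'(5) = 0. So [u' v]_0^5 = 0·v(5) − 0·v(0) = 0 for any v; take V = H^1(0, 5).
Weak formulation: find u (satisfying any essential BC) such that ∫_0^5 u'(x) v'(x) dx = ∫_0^5 f v dx for all v ∈ V (homogeneous Neumann, so boundary terms vanish).
Substituting f(x) = -2*x^2 - x + 115/6, the right-hand side is ∫_0^5 (-2*x^2 - x + 115/6) v dx.
Compatibility check (pure Neumann): taking v ≡ 1 ∈ V gives 0 = ∫_0^5 f dx + (0) − (0), i.e. ∫_0^5 f dx must equal u'(0) − u'(5) = 0. Indeed ∫_0^5 (-2*x^2 - x + 115/6) dx = 0, so the data are compatible. The solution is then unique only up to an additive constant (fix it e.g. by requiring ∫_0^5 u dx = 0).


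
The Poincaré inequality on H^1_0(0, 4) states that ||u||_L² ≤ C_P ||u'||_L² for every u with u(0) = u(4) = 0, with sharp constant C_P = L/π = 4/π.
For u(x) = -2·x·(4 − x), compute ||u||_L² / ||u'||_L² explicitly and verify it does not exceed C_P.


||u||_L² / ||u'||_L² = 2*sqrt(10)/5 < C_P = 4/π.

u(x) = -2·x·(4 − x), so u'(x) = 4*x - 8.
u(x) = -2·x·(4 − x) vanishes at x = 0 and x = 4, so u ∈ H^1_0(0, 4). Differentiate via the product rule and integrate the resulting polynomials term by term.
  ∫_0^4 u² dx = ∫_0^4 (4*x^4 - 32*x^3 + 64*x^2) dx. Term by term:
    ∫_0^4 4*x^4 dx = 4096/5;  ∫_0^4 -32*x^3 dx = -2048;  ∫_0^4 64*x^2 dx = 4096/3.
  Sum: 4096/5 − 2048 + 4096/3 = 2048/15.
  ∫_0^4 (u')² dx = ∫_0^4 (16*x^2 - 64*x + 64) dx. Term by term:
    ∫_0^4 16*x^2 dx = 1024/3;  ∫_0^4 -64*x dx = -512;  ∫_0^4 64 dx = 256.
  Sum: 1024/3 − 512 + 256 = 256/3.
∫_0^4 u² dx = 2048/15, so ||u||_L² = 32*sqrt(30)/15.
∫_0^4 (u')² dx = 256/3, so ||u'||_L² = 16*sqrt(3)/3.
Ratio ||u||_L² / ||u'||_L² = 2*sqrt(10)/5.
Sharp Poincaré constant on H^1_0(0, 4) is C_P = L/π = 4/π, achieved by sin(π/4·x).
A polynomial bump cannot attain the sharp Poincaré constant (only the first sine eigenfunction does), so the ratio is strictly less than C_P, consistent with ||u||_L² ≤ C_P ||u'||_L².


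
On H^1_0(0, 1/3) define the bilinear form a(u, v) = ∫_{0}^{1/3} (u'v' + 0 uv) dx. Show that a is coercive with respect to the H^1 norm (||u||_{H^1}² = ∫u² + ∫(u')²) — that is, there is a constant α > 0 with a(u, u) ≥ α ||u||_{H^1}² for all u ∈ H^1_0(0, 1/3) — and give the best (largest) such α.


α = 9*π^2/(1 + 9*π^2)

Coercivity of a(·,·) on H^1_0(0, 1/3) means a(u, u) ≥ α ||u||_{H^1}² for every u ∈ H^1_0.
The interval has length L = 1/3, and Poincaré/coercivity depend only on L. Here a(u, u) = ∫(u')² + (0)·∫u².
Here c = 0, so a(u,u) = ∫(u')² alone. The condition a(u,u) ≥ α||u||_{H^1}² reads (1−α)∫(u')² ≥ (α−c)∫u². Any admissible α is ≤ 1 (rapidly oscillating u have ∫u²/∫(u')² → 0), and α = 1 would force 0 ≥ (1−c)∫u², impossible since c < 1; so 1−α > 0. By the sharp Poincaré inequality on H^1_0 of an interval of length L, ∫(u')² ≥ (π/L)²∫u² with equality for the first sine mode sin(π(x−x₀)/L) (x₀ the left endpoint), so the inequality holds for all u iff (1−α)(π/L)² ≥ α − c, i.e. α ≤ ((π/L)² + c)/((π/L)² + 1) = (1 + c(L/π)²)/(1 + (L/π)²). (Direct route, valid since c ≤ 0: Poincaré gives c∫u² ≥ c(L/π)²∫(u')², so a(u,u) ≥ (1 + c(L/π)²)∫(u')², while ||u||_{H^1}² ≤ (1 + (L/π)²)∫(u')²; dividing yields the same α.) With (π/L)² = 9*π^2 and c = 0, the largest admissible constant is α = ((π/L)² + c)/((π/L)² + 1).
Simplifying, α = 9*π^2/(1 + 9*π^2).


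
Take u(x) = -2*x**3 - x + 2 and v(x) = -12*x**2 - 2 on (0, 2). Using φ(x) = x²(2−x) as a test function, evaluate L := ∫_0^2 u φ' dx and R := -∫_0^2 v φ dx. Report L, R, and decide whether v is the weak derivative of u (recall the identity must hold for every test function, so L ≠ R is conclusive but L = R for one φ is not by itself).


LHS = 212/15, RHS = 424/15. No, v is not the weak derivative of u.

u(x) = -2*x**3 - x + 2, classical derivative u'(x) = -6*x**2 - 1.
φ(x) = x²(2−x), so φ'(x) = x*(4 - 3*x).
Note φ(0) = φ(2) = 0, so the boundary term u·φ vanishes.
LHS = ∫_0^2 u(x) φ'(x) dx = ∫_0^2 (6*x^5 - 8*x^4 + 3*x^3 - 10*x^2 + 8*x) dx. Term by term:
  ∫_0^2 6*x^5 dx = 64;  ∫_0^2 -8*x^4 dx = -256/5;  ∫_0^2 3*x^3 dx = 12;
  ∫_0^2 -10*x^2 dx = -80/3;  ∫_0^2 8*x dx = 16.
Sum: 64 − 256/5 + 12 − 80/3 + 16 = 212/15.
So LHS = 212/15.
∫_0^2 v(x) φ(x) dx = ∫_0^2 (12*x^5 - 24*x^4 + 2*x^3 - 4*x^2) dx. Term by term:
  ∫_0^2 12*x^5 dx = 128;  ∫_0^2 -24*x^4 dx = -768/5;  ∫_0^2 2*x^3 dx = 8;
  ∫_0^2 -4*x^2 dx = -32/3.
Sum: 128 − 768/5 + 8 − 32/3 = -424/15.
So RHS = -∫_0^2 v(x) φ(x) dx = 424/15.
LHS − RHS = -212/15 ≠ 0, so the identity fails.
(For a valid weak derivative the identity must hold for EVERY test function, in particular this one. The failure shows v is NOT the weak derivative of u.)
Correct weak derivative would be u'(x) = -6*x**2 - 1.


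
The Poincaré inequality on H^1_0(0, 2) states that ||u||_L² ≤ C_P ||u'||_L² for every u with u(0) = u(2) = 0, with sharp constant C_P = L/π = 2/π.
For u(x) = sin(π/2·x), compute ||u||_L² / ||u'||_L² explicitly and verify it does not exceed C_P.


||u||_L² / ||u'||_L² = 2/π = C_P.

u(x) = sin(π/2·x), so u'(x) = π*cos(π*x/2)/2.
Writing u(x) = A·sin(kπx/L) with A = 1 and k = 1, use ∫_0^L sin²(kπx/L) dx = L/2 and ∫_0^L cos²(kπx/L) dx = L/2.
u² = 1·sin²(π/2·x) and (u')² = π^2/4·cos²(π/2·x), and each of sin², cos² integrates to L/2 = 1 over (0, 2).
∫_0^2 u² dx = 1, so ||u||_L² = 1.
∫_0^2 (u')² dx = π^2/4, so ||u'||_L² = π/2.
Ratio ||u||_L² / ||u'||_L² = 2/π.
Sharp Poincaré constant on H^1_0(0, 2) is C_P = L/π = 2/π, achieved by sin(π/2·x).
This is the k = 1 eigenfunction (up to amplitude), so the ratio equals the sharp Poincaré constant exactly.


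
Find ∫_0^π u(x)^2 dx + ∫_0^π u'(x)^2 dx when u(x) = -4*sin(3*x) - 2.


||u||_{H^1(0,π)}^2 = 32/3 + 84*π

u'(x) = -12*cos(3*x).
Expand u² and (u')² and integrate term by term on (0, π), using: for integers n ≥ 1, ∫_0^π sin²(nx) dx = ∫_0^π cos²(nx) dx = π/2; for n ≠ n', ∫_0^π sin(nx)sin(n'x) dx = ∫_0^π cos(nx)cos(n'x) dx = 0; and by product-to-sum, ∫_0^π sin(nx)cos(n'x) dx = ½∫_0^π [sin((n+n')x) + sin((n−n')x)] dx, which is 0 when n+n' is even and 2n/(n²−n'²) when n+n' is odd (it need not vanish on (0, π)). For the constant mode: ∫_0^π 1 dx = π, ∫_0^π cos(nx) dx = 0, ∫_0^π sin(nx) dx = (1−(−1)^n)/n.
  u² squared terms: (-2)²·∫1 dx = 4·π = 4*π;  (-4)²·∫sin(3x)² dx = 16·π/2 = 8*π.
  u² cross terms: 2·(-2)·(-4)·∫1·sin(3x) dx = 16·(2/3) = 32/3.
  So ∫_0^π u² dx = 4*π + 8*π + 32/3 = 32/3 + 12*π.
  (u')² squared terms: (-12)²·∫cos(3x)² dx = 144·π/2 = 72*π.
  So ∫_0^π (u')² dx = 72*π.
||u||_{H^1}^2 = (32/3 + 12*π) + (72*π) = 32/3 + 84*π.


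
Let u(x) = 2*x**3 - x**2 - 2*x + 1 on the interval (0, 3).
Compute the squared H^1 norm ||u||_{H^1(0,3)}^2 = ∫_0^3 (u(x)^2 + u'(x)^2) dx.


||u||_{H^1}^2 = 60204/35

The H^1 norm (squared) on an interval (0, L) is
  ||u||_{H^1}^2 = ∫_0^L u(x)^2 dx + ∫_0^L u'(x)^2 dx.
Compute u'(x) = 6*x**2 - 2*x - 2.
Then u(x)^2 = 4*x**6 - 4*x**5 - 7*x**4 + 8*x**3 + 2*x**2 - 4*x + 1 and u'(x)^2 = 36*x**4 - 24*x**3 - 20*x**2 + 8*x + 4.
Integrate each monomial from 0 to 3 using ∫_0^3 c·x^n dx = c·3^(n+1)/(n+1):
  ∫_0^3 u(x)^2 dx = ∫_0^3 (4*x^6 - 4*x^5 - 7*x^4 + 8*x^3 + 2*x^2 - 4*x + 1) dx. Term by term:
    ∫_0^3 4*x^6 dx = 8748/7;  ∫_0^3 -4*x^5 dx = -486;  ∫_0^3 -7*x^4 dx = -1701/5;
    ∫_0^3 8*x^3 dx = 162;  ∫_0^3 2*x^2 dx = 18;  ∫_0^3 -4*x dx = -18;
    ∫_0^3 1 dx = 3.
  Sum: 8748/7 − 486 − 1701/5 + 162 + 18 − 18 + 3 = 20598/35.
  ∫_0^3 u'(x)^2 dx = ∫_0^3 (36*x^4 - 24*x^3 - 20*x^2 + 8*x + 4) dx. Term by term:
    ∫_0^3 36*x^4 dx = 8748/5;  ∫_0^3 -24*x^3 dx = -486;  ∫_0^3 -20*x^2 dx = -180;
    ∫_0^3 8*x dx = 36;  ∫_0^3 4 dx = 12.
  Sum: 8748/5 − 486 − 180 + 36 + 12 = 5658/5.
Adding: ||u||_{H^1}^2 = 20598/35 + 5658/5 = 60204/35.


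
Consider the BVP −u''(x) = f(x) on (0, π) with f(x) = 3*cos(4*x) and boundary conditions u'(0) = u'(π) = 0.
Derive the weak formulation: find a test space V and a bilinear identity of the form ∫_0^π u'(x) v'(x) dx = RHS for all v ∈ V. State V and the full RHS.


V = H^1(0, π) (no boundary constraint on v; u is determined up to an additive constant); weak form: ∫_0^π u'v' dx = ∫_0^π (3*cos(4*x)) v dx for all v ∈ V.

Multiply both sides by a test function v and integrate from 0 to π:
  ∫_0^π −u''(x) v(x) dx = ∫_0^π f(x) v(x) dx.
Integrate the LHS by parts once:
  ∫_0^π −u'' v dx = −[u'(x) v(x)]_0^π + ∫_0^π u'(x) v'(x) dx.
Thus ∫_0^π u'(x) v'(x) dx = ∫_0^π f(x) v(x) dx + [u'(x) v(x)]_0^π.
Choose V so that boundary terms are either known or forced to vanish.
u has homogeneous Neumann: u'(0) = u'(π) = 0. So [u' v]_0^π = 0·v(π) − 0·v(0) = 0 for any v; take V = H^1(0, π).
Weak formulation: find u (satisfying any essential BC) such that ∫_0^π u'(x) v'(x) dx = ∫_0^π f v dx for all v ∈ V (homogeneous Neumann, so boundary terms vanish).
Substituting f(x) = 3*cos(4*x), the right-hand side is ∫_0^π (3*cos(4*x)) v dx.
Compatibility check (pure Neumann): taking v ≡ 1 ∈ V gives 0 = ∫_0^π f dx + (0) − (0), i.e. ∫_0^π f dx must equal u'(0) − u'(π) = 0. Indeed ∫_0^π (3*cos(4*x)) dx = 0, so the data are compatible. The solution is then unique only up to an additive constant (fix it e.g. by requiring ∫_0^π u dx = 0).


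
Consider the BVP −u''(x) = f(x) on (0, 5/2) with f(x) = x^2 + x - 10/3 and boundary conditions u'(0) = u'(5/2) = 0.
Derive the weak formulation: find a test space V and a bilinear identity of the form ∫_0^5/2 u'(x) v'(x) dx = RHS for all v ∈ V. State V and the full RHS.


V = H^1(0, 5/2) (no boundary constraint on v; u is determined up to an additive constant); weak form: ∫_0^5/2 u'v' dx = ∫_0^5/2 (x^2 + x - 10/3) v dx for all v ∈ V.

Multiply both sides by a test function v and integrate from 0 to 5/2:
  ∫_0^5/2 −u''(x) v(x) dx = ∫_0^5/2 f(x) v(x) dx.
Integrate the LHS by parts once:
  ∫_0^5/2 −u'' v dx = −[u'(x) v(x)]_0^5/2 + ∫_0^5/2 u'(x) v'(x) dx.
Thus ∫_0^5/2 u'(x) v'(x) dx = ∫_0^5/2 f(x) v(x) dx + [u'(x) v(x)]_0^5/2.
Choose V so that boundary terms are either known or forced to vanish.
u has homogeneous Neumann: u'(0) = u'(5/2) = 0. So [u' v]_0^5/2 = 0·v(5/2) − 0·v(0) = 0 for any v; take V = H^1(0, 5/2).
Weak formulation: find u (satisfying any essential BC) such that ∫_0^5/2 u'(x) v'(x) dx = ∫_0^5/2 f v dx for all v ∈ V (homogeneous Neumann, so boundary terms vanish).
Substituting f(x) = x^2 + x - 10/3, the right-hand side is ∫_0^5/2 (x^2 + x - 10/3) v dx.
Compatibility check (pure Neumann): taking v ≡ 1 ∈ V gives 0 = ∫_0^5/2 f dx + (0) − (0), i.e. ∫_0^5/2 f dx must equal u'(0) − u'(5/2) = 0. Indeed ∫_0^5/2 (x^2 + x - 10/3) dx = 0, so the data are compatible. The solution is then unique only up to an additive constant (fix it e.g. by requiring ∫_0^5/2 u dx = 0).


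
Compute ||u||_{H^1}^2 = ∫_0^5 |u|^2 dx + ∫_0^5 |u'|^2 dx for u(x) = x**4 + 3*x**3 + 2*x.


||u||_{H^1}^2 = 264405665/252

The H^1 norm (squared) on an interval (0, L) is
  ||u||_{H^1}^2 = ∫_0^L u(x)^2 dx + ∫_0^L u'(x)^2 dx.
Compute u'(x) = 4*x**3 + 9*x**2 + 2.
Then u(x)^2 = x**8 + 6*x**7 + 9*x**6 + 4*x**5 + 12*x**4 + 4*x**2 and u'(x)^2 = 16*x**6 + 72*x**5 + 81*x**4 + 16*x**3 + 36*x**2 + 4.
Integrate each monomial from 0 to 5 using ∫_0^5 c·x^n dx = c·5^(n+1)/(n+1):
  ∫_0^5 u(x)^2 dx = ∫_0^5 (x^8 + 6*x^7 + 9*x^6 + 4*x^5 + 12*x^4 + 4*x^2) dx. Term by term:
    ∫_0^5 x^8 dx = 1953125/9;  ∫_0^5 6*x^7 dx = 1171875/4;  ∫_0^5 9*x^6 dx = 703125/7;
    ∫_0^5 4*x^5 dx = 31250/3;  ∫_0^5 12*x^4 dx = 7500;  ∫_0^5 4*x^2 dx = 500/3.
  Sum: 1953125/9 + 1171875/4 + 703125/7 + 31250/3 + 7500 + 500/3 = 158385125/252.
  ∫_0^5 u'(x)^2 dx = ∫_0^5 (16*x^6 + 72*x^5 + 81*x^4 + 16*x^3 + 36*x^2 + 4) dx. Term by term:
    ∫_0^5 16*x^6 dx = 1250000/7;  ∫_0^5 72*x^5 dx = 187500;  ∫_0^5 81*x^4 dx = 50625;
    ∫_0^5 16*x^3 dx = 2500;  ∫_0^5 36*x^2 dx = 1500;  ∫_0^5 4 dx = 20.
  Sum: 1250000/7 + 187500 + 50625 + 2500 + 1500 + 20 = 2945015/7.
Adding: ||u||_{H^1}^2 = 158385125/252 + 2945015/7 = 264405665/252.


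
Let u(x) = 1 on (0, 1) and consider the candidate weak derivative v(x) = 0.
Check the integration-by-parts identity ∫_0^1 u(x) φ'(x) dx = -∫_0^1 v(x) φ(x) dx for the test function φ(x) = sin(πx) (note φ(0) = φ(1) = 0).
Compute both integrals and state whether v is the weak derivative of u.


LHS = 0, RHS = 0. Yes, v = u' weakly.

u(x) = 1, classical derivative u'(x) = 0.
φ(x) = sin(πx), so φ'(x) = π*cos(π*x).
Note φ(0) = φ(1) = 0, so the boundary term u·φ vanishes.
LHS = ∫_0^1 u(x) φ'(x) dx = ∫_0^1 (π*cos(π*x)) dx. Term by term:
  ∫_0^1 π*cos(π*x) dx = 0.
So LHS = 0.
∫_0^1 v(x) φ(x) dx = ∫_0^1 (0) dx. Term by term:
  ∫_0^1 0 dx = 0.
So RHS = -∫_0^1 v(x) φ(x) dx = 0.
LHS = RHS, so the identity holds for this test φ.
Moreover u is smooth here and v(x) = u'(x) = 0 pointwise, so the identity holds for every test function. Hence v is the weak derivative of u.


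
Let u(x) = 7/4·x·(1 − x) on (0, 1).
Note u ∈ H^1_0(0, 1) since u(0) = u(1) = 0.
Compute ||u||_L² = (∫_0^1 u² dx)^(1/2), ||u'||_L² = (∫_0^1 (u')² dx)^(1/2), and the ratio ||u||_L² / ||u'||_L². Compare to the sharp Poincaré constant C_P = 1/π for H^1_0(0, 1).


||u||_L² / ||u'||_L² = sqrt(10)/10 < C_P = 1/π.

u(x) = 7/4·x·(1 − x), so u'(x) = 7/4 - 7*x/2.
u(x) = 7/4·x·(1 − x) vanishes at x = 0 and x = 1, so u ∈ H^1_0(0, 1). Differentiate via the product rule and integrate the resulting polynomials term by term.
  ∫_0^1 u² dx = ∫_0^1 (49*x^4/16 - 49*x^3/8 + 49*x^2/16) dx. Term by term:
    ∫_0^1 49*x^4/16 dx = 49/80;  ∫_0^1 -49*x^3/8 dx = -49/32;  ∫_0^1 49*x^2/16 dx = 49/48.
  Sum: 49/80 − 49/32 + 49/48 = 49/480.
  ∫_0^1 (u')² dx = ∫_0^1 (49*x^2/4 - 49*x/4 + 49/16) dx. Term by term:
    ∫_0^1 49*x^2/4 dx = 49/12;  ∫_0^1 -49*x/4 dx = -49/8;  ∫_0^1 49/16 dx = 49/16.
  Sum: 49/12 − 49/8 + 49/16 = 49/48.
∫_0^1 u² dx = 49/480, so ||u||_L² = 7*sqrt(30)/120.
∫_0^1 (u')² dx = 49/48, so ||u'||_L² = 7*sqrt(3)/12.
Ratio ||u||_L² / ||u'||_L² = sqrt(10)/10.
Sharp Poincaré constant on H^1_0(0, 1) is C_P = L/π = 1/π, achieved by sin(π·x).
A polynomial bump cannot attain the sharp Poincaré constant (only the first sine eigenfunction does), so the ratio is strictly less than C_P, consistent with ||u||_L² ≤ C_P ||u'||_L².


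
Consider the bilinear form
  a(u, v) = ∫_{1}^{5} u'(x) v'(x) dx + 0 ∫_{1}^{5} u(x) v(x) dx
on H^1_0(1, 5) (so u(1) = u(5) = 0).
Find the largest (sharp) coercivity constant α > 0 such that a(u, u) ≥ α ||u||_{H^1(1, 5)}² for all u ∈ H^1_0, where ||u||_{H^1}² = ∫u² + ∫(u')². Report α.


α = π^2/(π^2 + 16)

Coercivity of a(·,·) on H^1_0(1, 5) means a(u, u) ≥ α ||u||_{H^1}² for every u ∈ H^1_0.
The interval has length L = 4, and Poincaré/coercivity depend only on L. Here a(u, u) = ∫(u')² + (0)·∫u².
Here c = 0, so a(u,u) = ∫(u')² alone. The condition a(u,u) ≥ α||u||_{H^1}² reads (1−α)∫(u')² ≥ (α−c)∫u². Any admissible α is ≤ 1 (rapidly oscillating u have ∫u²/∫(u')² → 0), and α = 1 would force 0 ≥ (1−c)∫u², impossible since c < 1; so 1−α > 0. By the sharp Poincaré inequality on H^1_0 of an interval of length L, ∫(u')² ≥ (π/L)²∫u² with equality for the first sine mode sin(π(x−x₀)/L) (x₀ the left endpoint), so the inequality holds for all u iff (1−α)(π/L)² ≥ α − c, i.e. α ≤ ((π/L)² + c)/((π/L)² + 1) = (1 + c(L/π)²)/(1 + (L/π)²). (Direct route, valid since c ≤ 0: Poincaré gives c∫u² ≥ c(L/π)²∫(u')², so a(u,u) ≥ (1 + c(L/π)²)∫(u')², while ||u||_{H^1}² ≤ (1 + (L/π)²)∫(u')²; dividing yields the same α.) With (π/L)² = π^2/16 and c = 0, the largest admissible constant is α = ((π/L)² + c)/((π/L)² + 1).
Simplifying, α = π^2/(π^2 + 16).


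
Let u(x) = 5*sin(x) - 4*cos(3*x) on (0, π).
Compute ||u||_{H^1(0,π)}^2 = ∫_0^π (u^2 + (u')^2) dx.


||u||_{H^1(0,π)}^2 = 105*π

u'(x) = 12*sin(3*x) + 5*cos(x).
Expand u² and (u')² and integrate term by term on (0, π), using: for integers n ≥ 1, ∫_0^π sin²(nx) dx = ∫_0^π cos²(nx) dx = π/2; for n ≠ n', ∫_0^π sin(nx)sin(n'x) dx = ∫_0^π cos(nx)cos(n'x) dx = 0; and by product-to-sum, ∫_0^π sin(nx)cos(n'x) dx = ½∫_0^π [sin((n+n')x) + sin((n−n')x)] dx, which is 0 when n+n' is even and 2n/(n²−n'²) when n+n' is odd (it need not vanish on (0, π)).
  u² squared terms: (-4)²·∫cos(3x)² dx = 16·π/2 = 8*π;  (5)²·∫sin(x)² dx = 25·π/2 = 25*π/2.
  u² cross terms: 2·(-4)·(5)·∫cos(3x)·sin(x) dx = -40·(0) = 0.
  So ∫_0^π u² dx = 8*π + 25*π/2 + 0 = 41*π/2.
  (u')² squared terms: (5)²·∫cos(x)² dx = 25·π/2 = 25*π/2;  (12)²·∫sin(3x)² dx = 144·π/2 = 72*π.
  (u')² cross terms: 2·(5)·(12)·∫cos(x)·sin(3x) dx = 120·(0) = 0.
  So ∫_0^π (u')² dx = 25*π/2 + 72*π + 0 = 169*π/2.
||u||_{H^1}^2 = (41*π/2) + (169*π/2) = 105*π.


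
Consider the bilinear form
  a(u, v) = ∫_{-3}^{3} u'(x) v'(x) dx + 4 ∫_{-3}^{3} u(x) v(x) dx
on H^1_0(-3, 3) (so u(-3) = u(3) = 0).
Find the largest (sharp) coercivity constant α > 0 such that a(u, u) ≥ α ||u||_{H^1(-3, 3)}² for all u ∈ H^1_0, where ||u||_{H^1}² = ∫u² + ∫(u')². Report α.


α = 1

Coercivity of a(·,·) on H^1_0(-3, 3) means a(u, u) ≥ α ||u||_{H^1}² for every u ∈ H^1_0.
The interval has length L = 6, and Poincaré/coercivity depend only on L. Here a(u, u) = ∫(u')² + (4)·∫u².
Here c = 4 ≥ 1, so a(u,u) = ∫(u')² + c∫u² ≥ ∫(u')² + ∫u² = ||u||_{H^1}², i.e. α = 1 works. No larger α is possible: a(u,u) ≥ α||u||_{H^1}² means (1−α)∫(u')² ≥ (α−c)∫u², and for the modes u_n = sin(nπ(x−x₀)/L) (x₀ the left endpoint) one has ∫u_n²/∫(u_n')² = (L/(nπ))² → 0, so a(u_n,u_n)/||u_n||_{H^1}² → 1. Hence the optimal constant is α = 1.
Therefore α = 1.


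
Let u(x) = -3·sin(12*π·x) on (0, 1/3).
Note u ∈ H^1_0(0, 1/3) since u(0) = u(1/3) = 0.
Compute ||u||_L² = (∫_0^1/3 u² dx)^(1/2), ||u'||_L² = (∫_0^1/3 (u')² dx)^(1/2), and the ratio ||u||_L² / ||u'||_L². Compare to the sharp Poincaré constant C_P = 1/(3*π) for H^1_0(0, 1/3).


||u||_L² / ||u'||_L² = 1/(12*π) < C_P = 1/(3*π).

u(x) = -3·sin(12*π·x), so u'(x) = -36*π*cos(12*π*x).
Writing u(x) = A·sin(kπx/L) with A = -3 and k = 4, use ∫_0^L sin²(kπx/L) dx = L/2 and ∫_0^L cos²(kπx/L) dx = L/2.
u² = 9·sin²(12*π·x) and (u')² = 1296*π^2·cos²(12*π·x), and each of sin², cos² integrates to L/2 = 1/6 over (0, 1/3).
∫_0^1/3 u² dx = 3/2, so ||u||_L² = sqrt(6)/2.
∫_0^1/3 (u')² dx = 216*π^2, so ||u'||_L² = 6*sqrt(6)*π.
Ratio ||u||_L² / ||u'||_L² = 1/(12*π).
Sharp Poincaré constant on H^1_0(0, 1/3) is C_P = L/π = 1/(3*π), achieved by sin(3*π·x).
This is the k = 4 harmonic; the ratio L/(kπ) is strictly less than C_P = L/π, consistent with the sharp inequality ||u||_L² ≤ C_P ||u'||_L².


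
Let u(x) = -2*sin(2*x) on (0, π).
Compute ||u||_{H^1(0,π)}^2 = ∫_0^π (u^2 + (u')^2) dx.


||u||_{H^1(0,π)}^2 = 10*π

u'(x) = -4*cos(2*x).
Expand u² and (u')² and integrate term by term on (0, π), using: for integers n ≥ 1, ∫_0^π sin²(nx) dx = ∫_0^π cos²(nx) dx = π/2; for n ≠ n', ∫_0^π sin(nx)sin(n'x) dx = ∫_0^π cos(nx)cos(n'x) dx = 0; and by product-to-sum, ∫_0^π sin(nx)cos(n'x) dx = ½∫_0^π [sin((n+n')x) + sin((n−n')x)] dx, which is 0 when n+n' is even and 2n/(n²−n'²) when n+n' is odd (it need not vanish on (0, π)).
  u² squared terms: (-2)²·∫sin(2x)² dx = 4·π/2 = 2*π.
  So ∫_0^π u² dx = 2*π.
  (u')² squared terms: (-4)²·∫cos(2x)² dx = 16·π/2 = 8*π.
  So ∫_0^π (u')² dx = 8*π.
||u||_{H^1}^2 = (2*π) + (8*π) = 10*π.


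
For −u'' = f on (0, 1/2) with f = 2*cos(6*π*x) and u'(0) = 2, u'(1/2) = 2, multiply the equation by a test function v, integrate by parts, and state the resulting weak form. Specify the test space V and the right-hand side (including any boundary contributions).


V = H^1(0, 1/2) (v unrestricted at boundary; u is determined up to an additive constant); weak form: ∫_0^1/2 u'v' dx = ∫_0^1/2 (2*cos(6*π*x)) v dx + 2·v(1/2) − 2·v(0) for all v ∈ V.

Multiply both sides by a test function v and integrate from 0 to 1/2:
  ∫_0^1/2 −u''(x) v(x) dx = ∫_0^1/2 f(x) v(x) dx.
Integrate the LHS by parts once:
  ∫_0^1/2 −u'' v dx = −[u'(x) v(x)]_0^1/2 + ∫_0^1/2 u'(x) v'(x) dx.
Thus ∫_0^1/2 u'(x) v'(x) dx = ∫_0^1/2 f(x) v(x) dx + [u'(x) v(x)]_0^1/2.
Choose V so that boundary terms are either known or forced to vanish.
u has inhomogeneous Neumann u'(0) = 2, u'(1/2) = 2. [u' v]_0^1/2 = (2)·v(1/2) − (2)·v(0) = 2·v(1/2) − 2·v(0). Take V = H^1(0, 1/2); boundary term becomes part of RHS.
Weak formulation: find u (satisfying any essential BC) such that ∫_0^1/2 u'(x) v'(x) dx = ∫_0^1/2 f v dx + 2·v(1/2) − 2·v(0) for all v ∈ V (Neumann data are natural BCs: they enter the RHS as boundary terms).
Substituting f(x) = 2*cos(6*π*x), the right-hand side is ∫_0^1/2 (2*cos(6*π*x)) v dx + 2·v(1/2) − 2·v(0).
Compatibility check (pure Neumann): taking v ≡ 1 ∈ V gives 0 = ∫_0^1/2 f dx + (2) − (2), i.e. ∫_0^1/2 f dx must equal u'(0) − u'(1/2) = 0. Indeed ∫_0^1/2 (2*cos(6*π*x)) dx = 0, so the data are compatible. The solution is then unique only up to an additive constant (fix it e.g. by requiring ∫_0^1/2 u dx = 0).


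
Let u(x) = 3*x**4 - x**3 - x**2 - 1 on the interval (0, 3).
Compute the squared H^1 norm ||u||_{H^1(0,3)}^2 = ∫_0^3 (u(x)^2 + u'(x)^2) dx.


||u||_{H^1}^2 = 6704169/140

The H^1 norm (squared) on an interval (0, L) is
  ||u||_{H^1}^2 = ∫_0^L u(x)^2 dx + ∫_0^L u'(x)^2 dx.
Compute u'(x) = 12*x**3 - 3*x**2 - 2*x.
Then u(x)^2 = 9*x**8 - 6*x**7 - 5*x**6 + 2*x**5 - 5*x**4 + 2*x**3 + 2*x**2 + 1 and u'(x)^2 = 144*x**6 - 72*x**5 - 39*x**4 + 12*x**3 + 4*x**2.
Integrate each monomial from 0 to 3 using ∫_0^3 c·x^n dx = c·3^(n+1)/(n+1):
  ∫_0^3 u(x)^2 dx = ∫_0^3 (9*x^8 - 6*x^7 - 5*x^6 + 2*x^5 - 5*x^4 + 2*x^3 + 2*x^2 + 1) dx. Term by term:
    ∫_0^3 9*x^8 dx = 19683;  ∫_0^3 -6*x^7 dx = -19683/4;  ∫_0^3 -5*x^6 dx = -10935/7;
    ∫_0^3 2*x^5 dx = 243;  ∫_0^3 -5*x^4 dx = -243;  ∫_0^3 2*x^3 dx = 81/2;
    ∫_0^3 2*x^2 dx = 18;  ∫_0^3 1 dx = 3.
  Sum: 19683 − 19683/4 − 10935/7 + 243 − 243 + 81/2 + 18 + 3 = 371325/28.
  ∫_0^3 u'(x)^2 dx = ∫_0^3 (144*x^6 - 72*x^5 - 39*x^4 + 12*x^3 + 4*x^2) dx. Term by term:
    ∫_0^3 144*x^6 dx = 314928/7;  ∫_0^3 -72*x^5 dx = -8748;  ∫_0^3 -39*x^4 dx = -9477/5;
    ∫_0^3 12*x^3 dx = 243;  ∫_0^3 4*x^2 dx = 36.
  Sum: 314928/7 − 8748 − 9477/5 + 243 + 36 = 1211886/35.
Adding: ||u||_{H^1}^2 = 371325/28 + 1211886/35 = 6704169/140.


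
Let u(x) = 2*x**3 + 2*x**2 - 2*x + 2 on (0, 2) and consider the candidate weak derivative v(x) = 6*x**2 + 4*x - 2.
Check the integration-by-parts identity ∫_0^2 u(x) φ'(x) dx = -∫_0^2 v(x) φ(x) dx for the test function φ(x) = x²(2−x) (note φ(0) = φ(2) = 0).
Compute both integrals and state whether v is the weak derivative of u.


LHS = -248/15, RHS = -248/15. Yes, v = u' weakly.

u(x) = 2*x**3 + 2*x**2 - 2*x + 2, classical derivative u'(x) = 6*x**2 + 4*x - 2.
φ(x) = x²(2−x), so φ'(x) = x*(4 - 3*x).
Note φ(0) = φ(2) = 0, so the boundary term u·φ vanishes.
LHS = ∫_0^2 u(x) φ'(x) dx = ∫_0^2 (-6*x^5 + 2*x^4 + 14*x^3 - 14*x^2 + 8*x) dx. Term by term:
  ∫_0^2 -6*x^5 dx = -64;  ∫_0^2 2*x^4 dx = 64/5;  ∫_0^2 14*x^3 dx = 56;
  ∫_0^2 -14*x^2 dx = -112/3;  ∫_0^2 8*x dx = 16.
Sum: -64 + 64/5 + 56 − 112/3 + 16 = -248/15.
So LHS = -248/15.
∫_0^2 v(x) φ(x) dx = ∫_0^2 (-6*x^5 + 8*x^4 + 10*x^3 - 4*x^2) dx. Term by term:
  ∫_0^2 -6*x^5 dx = -64;  ∫_0^2 8*x^4 dx = 256/5;  ∫_0^2 10*x^3 dx = 40;
  ∫_0^2 -4*x^2 dx = -32/3.
Sum: -64 + 256/5 + 40 − 32/3 = 248/15.
So RHS = -∫_0^2 v(x) φ(x) dx = -248/15.
LHS = RHS, so the identity holds for this test φ.
Moreover u is smooth here and v(x) = u'(x) = 6*x**2 + 4*x - 2 pointwise, so the identity holds for every test function. Hence v is the weak derivative of u.


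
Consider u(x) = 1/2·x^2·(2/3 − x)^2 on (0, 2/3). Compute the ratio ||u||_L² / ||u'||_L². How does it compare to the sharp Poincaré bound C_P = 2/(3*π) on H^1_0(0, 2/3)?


||u||_L² / ||u'||_L² = sqrt(3)/9 < C_P = 2/(3*π).

u(x) = 1/2·x^2·(2/3 − x)^2, so u'(x) = 2*x*(3*x - 2)*(3*x - 1)/9.
u(x) = 1/2·x^2·(2/3 − x)^2 vanishes at x = 0 and x = 2/3, so u ∈ H^1_0(0, 2/3). Differentiate via the product rule and integrate the resulting polynomials term by term.
  ∫_0^2/3 u² dx = ∫_0^2/3 (x^8/4 - 2*x^7/3 + 2*x^6/3 - 8*x^5/27 + 4*x^4/81) dx. Term by term:
    ∫_0^2/3 x^8/4 dx = 128/177147;  ∫_0^2/3 -2*x^7/3 dx = -64/19683;  ∫_0^2/3 2*x^6/3 dx = 256/45927;
    ∫_0^2/3 -8*x^5/27 dx = -256/59049;  ∫_0^2/3 4*x^4/81 dx = 128/98415.
  Sum: 128/177147 − 64/19683 + 256/45927 − 256/59049 + 128/98415 = 64/6200145.
  ∫_0^2/3 (u')² dx = ∫_0^2/3 (4*x^6 - 8*x^5 + 52*x^4/9 - 16*x^3/9 + 16*x^2/81) dx. Term by term:
    ∫_0^2/3 4*x^6 dx = 512/15309;  ∫_0^2/3 -8*x^5 dx = -256/2187;  ∫_0^2/3 52*x^4/9 dx = 1664/10935;
    ∫_0^2/3 -16*x^3/9 dx = -64/729;  ∫_0^2/3 16*x^2/81 dx = 128/6561.
  Sum: 512/15309 − 256/2187 + 1664/10935 − 64/729 + 128/6561 = 64/229635.
∫_0^2/3 u² dx = 64/6200145, so ||u||_L² = 8*sqrt(105)/25515.
∫_0^2/3 (u')² dx = 64/229635, so ||u'||_L² = 8*sqrt(35)/2835.
Ratio ||u||_L² / ||u'||_L² = sqrt(3)/9.
Sharp Poincaré constant on H^1_0(0, 2/3) is C_P = L/π = 2/(3*π), achieved by sin(3*π/2·x).
A polynomial bump cannot attain the sharp Poincaré constant (only the first sine eigenfunction does), so the ratio is strictly less than C_P, consistent with ||u||_L² ≤ C_P ||u'||_L².


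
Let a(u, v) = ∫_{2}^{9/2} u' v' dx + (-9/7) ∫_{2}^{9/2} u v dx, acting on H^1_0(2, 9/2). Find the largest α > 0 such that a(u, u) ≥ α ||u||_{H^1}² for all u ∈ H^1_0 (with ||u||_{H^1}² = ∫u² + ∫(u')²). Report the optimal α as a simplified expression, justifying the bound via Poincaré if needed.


α = (-225 + 28*π^2)/(7*(25 + 4*π^2))

Coercivity of a(·,·) on H^1_0(2, 9/2) means a(u, u) ≥ α ||u||_{H^1}² for every u ∈ H^1_0.
The interval has length L = 5/2, and Poincaré/coercivity depend only on L. Here a(u, u) = ∫(u')² + (-9/7)·∫u².
Here c = -9/7 < 0 with |c| < (π/L)² = 4*π^2/25, so coercivity still holds. The condition a(u,u) ≥ α||u||_{H^1}² reads (1−α)∫(u')² ≥ (α−c)∫u². Any admissible α is ≤ 1 (rapidly oscillating u have ∫u²/∫(u')² → 0), and α = 1 would force 0 ≥ (1−c)∫u², impossible since c < 1; so 1−α > 0. By the sharp Poincaré inequality on H^1_0 of an interval of length L, ∫(u')² ≥ (π/L)²∫u² with equality for the first sine mode sin(π(x−x₀)/L) (x₀ the left endpoint), so the inequality holds for all u iff (1−α)(π/L)² ≥ α − c, i.e. α ≤ ((π/L)² + c)/((π/L)² + 1) = (1 + c(L/π)²)/(1 + (L/π)²). (Direct route, valid since c ≤ 0: Poincaré gives c∫u² ≥ c(L/π)²∫(u')², so a(u,u) ≥ (1 + c(L/π)²)∫(u')², while ||u||_{H^1}² ≤ (1 + (L/π)²)∫(u')²; dividing yields the same α.) With (π/L)² = 4*π^2/25 and c = -9/7, the largest admissible constant is α = ((π/L)² + c)/((π/L)² + 1).
Simplifying, α = (-225 + 28*π^2)/(7*(25 + 4*π^2)).


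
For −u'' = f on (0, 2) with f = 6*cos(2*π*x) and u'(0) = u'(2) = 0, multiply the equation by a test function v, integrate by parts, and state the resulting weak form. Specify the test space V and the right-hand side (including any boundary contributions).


V = H^1(0, 2) (no boundary constraint on v; u is determined up to an additive constant); weak form: ∫_0^2 u'v' dx = ∫_0^2 (6*cos(2*π*x)) v dx for all v ∈ V.

Multiply both sides by a test function v and integrate from 0 to 2:
  ∫_0^2 −u''(x) v(x) dx = ∫_0^2 f(x) v(x) dx.
Integrate the LHS by parts once:
  ∫_0^2 −u'' v dx = −[u'(x) v(x)]_0^2 + ∫_0^2 u'(x) v'(x) dx.
Thus ∫_0^2 u'(x) v'(x) dx = ∫_0^2 f(x) v(x) dx + [u'(x) v(x)]_0^2.
Choose V so that boundary terms are either known or forced to vanish.
u has homogeneous Neumann: u'(0) = u'(2) = 0. So [u' v]_0^2 = 0·v(2) − 0·v(0) = 0 for any v; take V = H^1(0, 2).
Weak formulation: find u (satisfying any essential BC) such that ∫_0^2 u'(x) v'(x) dx = ∫_0^2 f v dx for all v ∈ V (homogeneous Neumann, so boundary terms vanish).
Substituting f(x) = 6*cos(2*π*x), the right-hand side is ∫_0^2 (6*cos(2*π*x)) v dx.
Compatibility check (pure Neumann): taking v ≡ 1 ∈ V gives 0 = ∫_0^2 f dx + (0) − (0), i.e. ∫_0^2 f dx must equal u'(0) − u'(2) = 0. Indeed ∫_0^2 (6*cos(2*π*x)) dx = 0, so the data are compatible. The solution is then unique only up to an additive constant (fix it e.g. by requiring ∫_0^2 u dx = 0).


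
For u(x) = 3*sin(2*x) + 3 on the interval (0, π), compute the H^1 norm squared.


||u||_{H^1(0,π)}^2 = 63*π/2

u'(x) = 6*cos(2*x).
Expand u² and (u')² and integrate term by term on (0, π), using: for integers n ≥ 1, ∫_0^π sin²(nx) dx = ∫_0^π cos²(nx) dx = π/2; for n ≠ n', ∫_0^π sin(nx)sin(n'x) dx = ∫_0^π cos(nx)cos(n'x) dx = 0; and by product-to-sum, ∫_0^π sin(nx)cos(n'x) dx = ½∫_0^π [sin((n+n')x) + sin((n−n')x)] dx, which is 0 when n+n' is even and 2n/(n²−n'²) when n+n' is odd (it need not vanish on (0, π)). For the constant mode: ∫_0^π 1 dx = π, ∫_0^π cos(nx) dx = 0, ∫_0^π sin(nx) dx = (1−(−1)^n)/n.
  u² squared terms: (3)²·∫1 dx = 9·π = 9*π;  (3)²·∫sin(2x)² dx = 9·π/2 = 9*π/2.
  u² cross terms: 2·(3)·(3)·∫1·sin(2x) dx = 18·(0) = 0.
  So ∫_0^π u² dx = 9*π + 9*π/2 + 0 = 27*π/2.
  (u')² squared terms: (6)²·∫cos(2x)² dx = 36·π/2 = 18*π.
  So ∫_0^π (u')² dx = 18*π.
||u||_{H^1}^2 = (27*π/2) + (18*π) = 63*π/2.


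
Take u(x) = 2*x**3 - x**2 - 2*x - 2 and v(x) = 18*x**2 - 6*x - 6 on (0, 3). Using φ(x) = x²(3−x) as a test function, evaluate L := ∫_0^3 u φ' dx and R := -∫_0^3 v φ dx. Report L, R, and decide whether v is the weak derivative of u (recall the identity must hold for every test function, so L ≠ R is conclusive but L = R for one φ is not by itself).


LHS = -108, RHS = -324. No, v is not the weak derivative of u.

u(x) = 2*x**3 - x**2 - 2*x - 2, classical derivative u'(x) = 6*x**2 - 2*x - 2.
φ(x) = x²(3−x), so φ'(x) = 3*x*(2 - x).
Note φ(0) = φ(3) = 0, so the boundary term u·φ vanishes.
LHS = ∫_0^3 u(x) φ'(x) dx = ∫_0^3 (-6*x^5 + 15*x^4 - 6*x^2 - 12*x) dx. Term by term:
  ∫_0^3 -6*x^5 dx = -729;  ∫_0^3 15*x^4 dx = 729;  ∫_0^3 -6*x^2 dx = -54;
  ∫_0^3 -12*x dx = -54.
Sum: -729 + 729 − 54 − 54 = -108.
So LHS = -108.
∫_0^3 v(x) φ(x) dx = ∫_0^3 (-18*x^5 + 60*x^4 - 12*x^3 - 18*x^2) dx. Term by term:
  ∫_0^3 -18*x^5 dx = -2187;  ∫_0^3 60*x^4 dx = 2916;  ∫_0^3 -12*x^3 dx = -243;
  ∫_0^3 -18*x^2 dx = -162.
Sum: -2187 + 2916 − 243 − 162 = 324.
So RHS = -∫_0^3 v(x) φ(x) dx = -324.
LHS − RHS = 216 ≠ 0, so the identity fails.
(For a valid weak derivative the identity must hold for EVERY test function, in particular this one. The failure shows v is NOT the weak derivative of u.)
Correct weak derivative would be u'(x) = 6*x**2 - 2*x - 2.


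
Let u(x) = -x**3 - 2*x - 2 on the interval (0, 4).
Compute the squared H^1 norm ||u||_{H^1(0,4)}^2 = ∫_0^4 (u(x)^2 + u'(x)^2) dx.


||u||_{H^1}^2 = 598112/105

The H^1 norm (squared) on an interval (0, L) is
  ||u||_{H^1}^2 = ∫_0^L u(x)^2 dx + ∫_0^L u'(x)^2 dx.
Compute u'(x) = -3*x**2 - 2.
Then u(x)^2 = x**6 + 4*x**4 + 4*x**3 + 4*x**2 + 8*x + 4 and u'(x)^2 = 9*x**4 + 12*x**2 + 4.
Integrate each monomial from 0 to 4 using ∫_0^4 c·x^n dx = c·4^(n+1)/(n+1):
  ∫_0^4 u(x)^2 dx = ∫_0^4 (x^6 + 4*x^4 + 4*x^3 + 4*x^2 + 8*x + 4) dx. Term by term:
    ∫_0^4 x^6 dx = 16384/7;  ∫_0^4 4*x^4 dx = 4096/5;  ∫_0^4 4*x^3 dx = 256;
    ∫_0^4 4*x^2 dx = 256/3;  ∫_0^4 8*x dx = 64;  ∫_0^4 4 dx = 16.
  Sum: 16384/7 + 4096/5 + 256 + 256/3 + 64 + 16 = 376016/105.
  ∫_0^4 u'(x)^2 dx = ∫_0^4 (9*x^4 + 12*x^2 + 4) dx. Term by term:
    ∫_0^4 9*x^4 dx = 9216/5;  ∫_0^4 12*x^2 dx = 256;  ∫_0^4 4 dx = 16.
  Sum: 9216/5 + 256 + 16 = 10576/5.
Adding: ||u||_{H^1}^2 = 376016/105 + 10576/5 = 598112/105.


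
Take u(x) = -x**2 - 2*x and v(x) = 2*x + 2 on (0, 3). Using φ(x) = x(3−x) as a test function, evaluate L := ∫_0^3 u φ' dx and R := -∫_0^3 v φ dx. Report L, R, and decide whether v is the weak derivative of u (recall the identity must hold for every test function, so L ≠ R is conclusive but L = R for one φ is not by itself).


LHS = 45/2, RHS = -45/2. No, v is not the weak derivative of u.

u(x) = -x**2 - 2*x, classical derivative u'(x) = -2*x - 2.
φ(x) = x(3−x), so φ'(x) = 3 - 2*x.
Note φ(0) = φ(3) = 0, so the boundary term u·φ vanishes.
LHS = ∫_0^3 u(x) φ'(x) dx = ∫_0^3 (2*x^3 + x^2 - 6*x) dx. Term by term:
  ∫_0^3 2*x^3 dx = 81/2;  ∫_0^3 x^2 dx = 9;  ∫_0^3 -6*x dx = -27.
Sum: 81/2 + 9 − 27 = 45/2.
So LHS = 45/2.
∫_0^3 v(x) φ(x) dx = ∫_0^3 (-2*x^3 + 4*x^2 + 6*x) dx. Term by term:
  ∫_0^3 -2*x^3 dx = -81/2;  ∫_0^3 4*x^2 dx = 36;  ∫_0^3 6*x dx = 27.
Sum: -81/2 + 36 + 27 = 45/2.
So RHS = -∫_0^3 v(x) φ(x) dx = -45/2.
LHS − RHS = 45 ≠ 0, so the identity fails.
(For a valid weak derivative the identity must hold for EVERY test function, in particular this one. The failure shows v is NOT the weak derivative of u.)
Correct weak derivative would be u'(x) = -2*x - 2.


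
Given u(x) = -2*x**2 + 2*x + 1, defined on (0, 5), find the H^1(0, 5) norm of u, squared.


||u||_{H^1}^2 = 5375/3

The H^1 norm (squared) on an interval (0, L) is
  ||u||_{H^1}^2 = ∫_0^L u(x)^2 dx + ∫_0^L u'(x)^2 dx.
Compute u'(x) = 2 - 4*x.
Then u(x)^2 = 4*x**4 - 8*x**3 + 4*x + 1 and u'(x)^2 = 16*x**2 - 16*x + 4.
Integrate each monomial from 0 to 5 using ∫_0^5 c·x^n dx = c·5^(n+1)/(n+1):
  ∫_0^5 u(x)^2 dx = ∫_0^5 (4*x^4 - 8*x^3 + 4*x + 1) dx. Term by term:
    ∫_0^5 4*x^4 dx = 2500;  ∫_0^5 -8*x^3 dx = -1250;  ∫_0^5 4*x dx = 50;
    ∫_0^5 1 dx = 5.
  Sum: 2500 − 1250 + 50 + 5 = 1305.
  ∫_0^5 u'(x)^2 dx = ∫_0^5 (16*x^2 - 16*x + 4) dx. Term by term:
    ∫_0^5 16*x^2 dx = 2000/3;  ∫_0^5 -16*x dx = -200;  ∫_0^5 4 dx = 20.
  Sum: 2000/3 − 200 + 20 = 1460/3.
Adding: ||u||_{H^1}^2 = 1305 + 1460/3 = 5375/3.


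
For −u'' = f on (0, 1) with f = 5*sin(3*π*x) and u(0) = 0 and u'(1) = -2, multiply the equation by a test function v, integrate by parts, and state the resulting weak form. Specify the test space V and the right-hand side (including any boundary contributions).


V = {v ∈ H^1(0, 1) : v(0) = 0} (test functions vanish at x = 0 where u is specified); weak form: ∫_0^1 u'v' dx = ∫_0^1 (5*sin(3*π*x)) v dx − 2·v(1) for all v ∈ V.

Multiply both sides by a test function v and integrate from 0 to 1:
  ∫_0^1 −u''(x) v(x) dx = ∫_0^1 f(x) v(x) dx.
Integrate the LHS by parts once:
  ∫_0^1 −u'' v dx = −[u'(x) v(x)]_0^1 + ∫_0^1 u'(x) v'(x) dx.
Thus ∫_0^1 u'(x) v'(x) dx = ∫_0^1 f(x) v(x) dx + [u'(x) v(x)]_0^1.
Choose V so that boundary terms are either known or forced to vanish.
Mixed BC: u(0) = 0 (Dirichlet) and u'(1) = -2 (Neumann). Define V = {v ∈ H^1(0, 1) : v(0) = 0}. Then [u' v]_0^1 = u'(1)·v(1) − u'(0)·0 = − 2·v(1).
Weak formulation: find u (satisfying any essential BC) such that ∫_0^1 u'(x) v'(x) dx = ∫_0^1 f v dx − 2·v(1) for all v ∈ V (Dirichlet at 0 absorbed into V; Neumann datum at x = 1 contributes the boundary term).
Substituting f(x) = 5*sin(3*π*x), the right-hand side is ∫_0^1 (5*sin(3*π*x)) v dx − 2·v(1).


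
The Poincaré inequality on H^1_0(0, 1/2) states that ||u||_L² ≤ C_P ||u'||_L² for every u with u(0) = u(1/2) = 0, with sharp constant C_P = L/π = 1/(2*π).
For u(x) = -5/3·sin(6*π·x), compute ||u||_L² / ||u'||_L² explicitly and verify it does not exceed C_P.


||u||_L² / ||u'||_L² = 1/(6*π) < C_P = 1/(2*π).

u(x) = -5/3·sin(6*π·x), so u'(x) = -10*π*cos(6*π*x).
Writing u(x) = A·sin(kπx/L) with A = -5/3 and k = 3, use ∫_0^L sin²(kπx/L) dx = L/2 and ∫_0^L cos²(kπx/L) dx = L/2.
u² = 25/9·sin²(6*π·x) and (u')² = 100*π^2·cos²(6*π·x), and each of sin², cos² integrates to L/2 = 1/4 over (0, 1/2).
∫_0^1/2 u² dx = 25/36, so ||u||_L² = 5/6.
∫_0^1/2 (u')² dx = 25*π^2, so ||u'||_L² = 5*π.
Ratio ||u||_L² / ||u'||_L² = 1/(6*π).
Sharp Poincaré constant on H^1_0(0, 1/2) is C_P = L/π = 1/(2*π), achieved by sin(2*π·x).
This is the k = 3 harmonic; the ratio L/(kπ) is strictly less than C_P = L/π, consistent with the sharp inequality ||u||_L² ≤ C_P ||u'||_L².


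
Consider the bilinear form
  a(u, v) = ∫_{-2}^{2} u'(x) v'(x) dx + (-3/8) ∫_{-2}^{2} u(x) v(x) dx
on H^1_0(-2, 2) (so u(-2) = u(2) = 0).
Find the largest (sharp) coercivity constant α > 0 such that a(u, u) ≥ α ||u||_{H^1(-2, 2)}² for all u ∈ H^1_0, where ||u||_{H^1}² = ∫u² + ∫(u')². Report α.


α = (-6 + π^2)/(π^2 + 16)

Coercivity of a(·,·) on H^1_0(-2, 2) means a(u, u) ≥ α ||u||_{H^1}² for every u ∈ H^1_0.
The interval has length L = 4, and Poincaré/coercivity depend only on L. Here a(u, u) = ∫(u')² + (-3/8)·∫u².
Here c = -3/8 < 0 with |c| < (π/L)² = π^2/16, so coercivity still holds. The condition a(u,u) ≥ α||u||_{H^1}² reads (1−α)∫(u')² ≥ (α−c)∫u². Any admissible α is ≤ 1 (rapidly oscillating u have ∫u²/∫(u')² → 0), and α = 1 would force 0 ≥ (1−c)∫u², impossible since c < 1; so 1−α > 0. By the sharp Poincaré inequality on H^1_0 of an interval of length L, ∫(u')² ≥ (π/L)²∫u² with equality for the first sine mode sin(π(x−x₀)/L) (x₀ the left endpoint), so the inequality holds for all u iff (1−α)(π/L)² ≥ α − c, i.e. α ≤ ((π/L)² + c)/((π/L)² + 1) = (1 + c(L/π)²)/(1 + (L/π)²). (Direct route, valid since c ≤ 0: Poincaré gives c∫u² ≥ c(L/π)²∫(u')², so a(u,u) ≥ (1 + c(L/π)²)∫(u')², while ||u||_{H^1}² ≤ (1 + (L/π)²)∫(u')²; dividing yields the same α.) With (π/L)² = π^2/16 and c = -3/8, the largest admissible constant is α = ((π/L)² + c)/((π/L)² + 1).
Simplifying, α = (-6 + π^2)/(π^2 + 16).
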